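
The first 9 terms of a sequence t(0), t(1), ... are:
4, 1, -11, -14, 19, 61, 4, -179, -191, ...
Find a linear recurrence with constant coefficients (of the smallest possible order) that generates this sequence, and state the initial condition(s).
Look for the lowest-order linear relation among consecutive terms.
Observation: t(n) - 1·t(n-1) - (-3)·t(n-2) = 0 holds for the shown terms, and no order-1 relation t(n) = α·t(n-1) + β fits.
Check at n=3: 1·-11 + (-3)·1 = -14. ✓

t(n) = t(n-1) - 3t(n-2), t(0) = 4, t(1) = 1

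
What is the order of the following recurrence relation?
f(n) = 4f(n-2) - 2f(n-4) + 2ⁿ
The order is the largest lag k for which f(n-k) appears. Here the deepest term is f(n-4) (the 2ⁿ term is non-homogeneous and does not affect the order), so the order is 4.

Order 4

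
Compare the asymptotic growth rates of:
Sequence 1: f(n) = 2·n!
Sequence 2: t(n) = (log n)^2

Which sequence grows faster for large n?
Comparing growth rates:
Growth-rate hierarchy: log n ≺ any polynomial ≺ any exponential cⁿ (c>1) ≺ n! ≺ nⁿ.
factorial dominates polylogarithmic (log n)^2 asymptotically.

f(n) grows faster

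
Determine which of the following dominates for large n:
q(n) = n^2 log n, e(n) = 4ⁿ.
Comparing growth rates:
Growth-rate hierarchy: log n ≺ any polynomial ≺ any exponential cⁿ (c>1) ≺ n! ≺ nⁿ.
exponential base 4 dominates polynomial degree 2 (with log factor) asymptotically.

e(n) grows faster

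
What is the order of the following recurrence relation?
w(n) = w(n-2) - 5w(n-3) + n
The order is the largest lag k for which w(n-k) appears. Here the deepest term is w(n-3) (the n term is non-homogeneous and does not affect the order), so the order is 3.

Order 3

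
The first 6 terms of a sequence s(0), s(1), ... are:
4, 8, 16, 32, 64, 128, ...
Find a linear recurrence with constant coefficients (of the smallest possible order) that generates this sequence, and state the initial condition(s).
Look for the lowest-order linear relation among consecutive terms.
Observation: each term is 2× the previous.
Check at n=2: 2·8 = 16. ✓

s(n) = 2 × s(n-1), s(0) = 4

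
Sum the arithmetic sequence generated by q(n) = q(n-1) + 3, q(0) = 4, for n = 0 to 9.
Computing the sequence terms: 4, 7, 10, 13, 16, 19, 22, 25, 28, 31
Adding these values together:

175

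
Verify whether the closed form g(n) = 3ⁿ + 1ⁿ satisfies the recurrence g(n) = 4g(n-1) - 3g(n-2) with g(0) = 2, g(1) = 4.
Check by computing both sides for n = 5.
From the recurrence with g(0) = 2, g(1) = 4:
  g(0) = 2, g(1) = 4, g(2) = 10, g(3) = 28, g(4) = 82, g(5) = 244
  so the recurrence gives g(5) = 244.
From the proposed closed form g(n) = 3ⁿ + 1ⁿ:
  g(5) = 244.
Both sides give 244 at n = 5, and the initial condition(s) match, so the closed form is consistent.

Yes, the closed form is correct.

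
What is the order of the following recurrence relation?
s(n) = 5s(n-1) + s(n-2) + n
The order is the largest lag k for which s(n-k) appears. Here the deepest term is s(n-2) (the n term is non-homogeneous and does not affect the order), so the order is 2.

Order 2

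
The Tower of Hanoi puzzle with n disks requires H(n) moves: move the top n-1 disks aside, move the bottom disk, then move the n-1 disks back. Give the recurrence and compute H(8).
Moving n disks = move the top n-1 disks aside (H(n-1) moves) + move the largest disk (1 move) + move the n-1 disks back on top (H(n-1) moves), so H(n) = 2H(n-1) + 1, with H(1) = 1 (a single disk takes one move).
First terms: 1, 3, 7, 15, 31, 63, … — each is one less than a power of 2. Indeed H(n) + 1 = 2(H(n-1) + 1) with H(1) + 1 = 2, so H(n) + 1 = 2ⁿ and H(n) = 2ⁿ - 1.
Hence H(8) = 2^8 - 1 = 256 - 1 = 255.

H(n) = 2H(n-1) + 1, H(1) = 1; H(8) = 255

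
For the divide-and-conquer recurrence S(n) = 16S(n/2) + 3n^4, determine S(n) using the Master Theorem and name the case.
Master Theorem template: S(n) = a·S(n/b) + f(n).
Here: a=16, b=2, f(n)=3n^4
Compute log_b(a) = log_2(16) = 4.
f(n) = 3n^4 = Θ(n^4). Case 2: S(n) = Θ(n^4 log n).

Case 2: S(n) = Θ(n^4 log n)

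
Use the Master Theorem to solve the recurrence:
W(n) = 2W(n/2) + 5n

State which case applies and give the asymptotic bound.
Master Theorem template: W(n) = a·W(n/b) + f(n).
Here: a=2, b=2, f(n)=5n
Compute log_b(a) = log_2(2) = 1.
f(n) = 5n = Θ(n). Case 2: W(n) = Θ(n log n).

Case 2: W(n) = Θ(n log n)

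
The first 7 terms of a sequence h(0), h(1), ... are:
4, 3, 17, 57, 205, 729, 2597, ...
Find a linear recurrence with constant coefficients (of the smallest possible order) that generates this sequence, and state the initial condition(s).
Look for the lowest-order linear relation among consecutive terms.
Observation: h(n) - 3·h(n-1) - (2)·h(n-2) = 0 holds for the shown terms, and no order-1 relation h(n) = α·h(n-1) + β fits.
Check at n=3: 3·17 + (2)·3 = 57. ✓

h(n) = 3h(n-1) + 2h(n-2), h(0) = 4, h(1) = 3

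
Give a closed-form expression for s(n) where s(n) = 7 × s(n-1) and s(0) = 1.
Recurrence: s(n) = 7 × s(n-1), initial: s(0) = 1.
Each term is 7 times the previous, so this is geometric with ratio 7. After n steps: s(n) = s(0)·7ⁿ = 7ⁿ.

s(n) = 7ⁿ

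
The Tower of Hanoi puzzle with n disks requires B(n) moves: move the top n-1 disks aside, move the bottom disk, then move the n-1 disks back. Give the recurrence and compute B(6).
Moving n disks = move the top n-1 disks aside (B(n-1) moves) + move the largest disk (1 move) + move the n-1 disks back on top (B(n-1) moves), so B(n) = 2B(n-1) + 1, with B(1) = 1 (a single disk takes one move).
First terms: 1, 3, 7, 15, 31, 63, … — each is one less than a power of 2. Indeed B(n) + 1 = 2(B(n-1) + 1) with B(1) + 1 = 2, so B(n) + 1 = 2ⁿ and B(n) = 2ⁿ - 1.
Hence B(6) = 2^6 - 1 = 64 - 1 = 63.

B(n) = 2B(n-1) + 1, B(1) = 1; B(6) = 63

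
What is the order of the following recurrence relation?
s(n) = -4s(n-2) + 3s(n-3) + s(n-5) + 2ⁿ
The order is the largest lag k for which s(n-k) appears. Here the deepest term is s(n-5) (the 2ⁿ term is non-homogeneous and does not affect the order), so the order is 5.

Order 5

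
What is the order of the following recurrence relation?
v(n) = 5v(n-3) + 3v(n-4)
The order is the largest lag k for which v(n-k) appears. Here the deepest term is v(n-4), so the order is 4.

Order 4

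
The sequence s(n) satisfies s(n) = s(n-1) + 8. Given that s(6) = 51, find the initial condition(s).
s(6) = s(0) + 6·8, so s(0) = 51 - 48 = 3.

s(0) = 3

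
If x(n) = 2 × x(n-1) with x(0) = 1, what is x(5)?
Computing step by step:
x(0) = 1
x(1) = 2 × 1 = 2
x(2) = 2 × 2 = 4
x(3) = 2 × 4 = 8
x(4) = 2 × 8 = 16
x(5) = 2 × 16 = 32

32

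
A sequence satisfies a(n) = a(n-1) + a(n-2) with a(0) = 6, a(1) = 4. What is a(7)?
Computing the sequence terms:
6, 4, 10, 14, 24, 38, 62, 100

100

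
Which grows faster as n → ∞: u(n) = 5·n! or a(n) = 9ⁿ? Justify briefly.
Comparing growth rates:
Growth-rate hierarchy: log n ≺ any polynomial ≺ any exponential cⁿ (c>1) ≺ n! ≺ nⁿ.
factorial dominates exponential base 9 asymptotically.

u(n) grows faster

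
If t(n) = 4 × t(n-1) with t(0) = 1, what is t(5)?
Computing step by step:
t(0) = 1
t(1) = 4 × 1 = 4
t(2) = 4 × 4 = 16
t(3) = 4 × 16 = 64
t(4) = 4 × 64 = 256
t(5) = 4 × 256 = 1024

1024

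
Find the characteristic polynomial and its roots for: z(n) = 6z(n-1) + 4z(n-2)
Substitute z(n) = rⁿ and divide through by rⁿ⁻²: r² - 6r - 4 = 0
Discriminant: 6² + 4·4 = 52, not a perfect square, so by the quadratic formula r = (6 ± √52)/2.
General solution: z(n) = A·r₁ⁿ + B·r₂ⁿ where r₁,r₂ = (6 ± √52)/2

Characteristic: r² - 6r - 4 = 0, Roots: r = (6 ± √52)/2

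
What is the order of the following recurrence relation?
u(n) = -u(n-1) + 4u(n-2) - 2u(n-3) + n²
The order is the largest lag k for which u(n-k) appears. Here the deepest term is u(n-3) (the n² term is non-homogeneous and does not affect the order), so the order is 3.

Order 3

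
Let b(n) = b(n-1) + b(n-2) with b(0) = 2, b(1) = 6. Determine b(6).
Computing the sequence terms:
2, 6, 8, 14, 22, 36, 58

58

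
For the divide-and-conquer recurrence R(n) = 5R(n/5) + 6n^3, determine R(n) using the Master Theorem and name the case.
Master Theorem template: R(n) = a·R(n/b) + f(n).
Here: a=5, b=5, f(n)=6n^3
Compute log_b(a) = log_5(5) = 1.
f(n) = 6n^3 = Ω(n^(1+ε)) with ε = 2, and the regularity condition holds (a·f(n/b) = (a/b^3)·f(n) with a/b^3 = 5^-2 < 1). Case 3: R(n) = Θ(f(n)) = Θ(n^3).

Case 3: R(n) = Θ(n^3)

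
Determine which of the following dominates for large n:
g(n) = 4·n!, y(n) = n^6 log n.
Comparing growth rates:
Growth-rate hierarchy: log n ≺ any polynomial ≺ any exponential cⁿ (c>1) ≺ n! ≺ nⁿ.
factorial dominates polynomial degree 6 (with log factor) asymptotically.

g(n) grows faster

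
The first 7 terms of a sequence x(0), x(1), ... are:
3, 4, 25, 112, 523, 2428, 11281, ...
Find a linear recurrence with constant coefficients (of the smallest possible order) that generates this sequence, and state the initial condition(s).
Look for the lowest-order linear relation among consecutive terms.
Observation: x(n) - 4·x(n-1) - (3)·x(n-2) = 0 holds for the shown terms, and no order-1 relation x(n) = α·x(n-1) + β fits.
Check at n=3: 4·25 + (3)·4 = 112. ✓

x(n) = 4x(n-1) + 3x(n-2), x(0) = 3, x(1) = 4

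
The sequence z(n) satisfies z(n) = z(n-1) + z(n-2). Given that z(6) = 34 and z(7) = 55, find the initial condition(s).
Work backwards using z(k) = z(k+2) - z(k+1):
z(5) = z(7) - z(6) = 55 - 34 = 21
z(4) = z(6) - z(5) = 34 - 21 = 13
z(3) = z(5) - z(4) = 21 - 13 = 8
z(2) = z(4) - z(3) = 13 - 8 = 5
z(1) = z(3) - z(2) = 8 - 5 = 3
z(0) = z(2) - z(1) = 5 - 3 = 2

z(0) = 2, z(1) = 3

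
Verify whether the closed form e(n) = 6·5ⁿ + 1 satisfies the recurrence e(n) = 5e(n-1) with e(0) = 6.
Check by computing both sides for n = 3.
From the recurrence with e(0) = 6:
  e(0) = 6, e(1) = 30, e(2) = 150, e(3) = 750
  so the recurrence gives e(3) = 750.
From the proposed closed form e(n) = 6·5ⁿ + 1:
  e(3) = 751.
The recurrence gives 750 but the closed form gives 751, so the closed form does not satisfy the recurrence.

No, the closed form is incorrect.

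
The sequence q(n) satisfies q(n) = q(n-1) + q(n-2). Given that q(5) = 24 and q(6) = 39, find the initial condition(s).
Work backwards using q(k) = q(k+2) - q(k+1):
q(4) = q(6) - q(5) = 39 - 24 = 15
q(3) = q(5) - q(4) = 24 - 15 = 9
q(2) = q(4) - q(3) = 15 - 9 = 6
q(1) = q(3) - q(2) = 9 - 6 = 3
q(0) = q(2) - q(1) = 6 - 3 = 3

q(0) = 3, q(1) = 3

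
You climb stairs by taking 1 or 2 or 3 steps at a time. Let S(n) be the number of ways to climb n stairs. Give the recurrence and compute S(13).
Condition on the size of the last step (1 to 3): before it there were n-1, …, n-3 stairs climbed, and these cases are disjoint, so S(n) = S(n-1) + S(n-2) + S(n-3) (order-3 linear recurrence).
Initial conditions by direct count (compositions of i into parts ≤ 3): S(1) = 1; S(2) = 2; S(3) = 4.
Iterating the recurrence: S(4) = 7, S(5) = 13, S(6) = 24, S(7) = 44, S(8) = 81, S(9) = 149, S(10) = 274, S(11) = 504, S(12) = 927, S(13) = 1705.

S(n) = S(n-1) + S(n-2) + S(n-3), S(1) = 1, S(2) = 2, S(3) = 4; S(13) = 1705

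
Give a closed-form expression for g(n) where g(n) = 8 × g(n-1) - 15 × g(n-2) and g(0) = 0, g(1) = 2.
Recurrence: g(n) = 8 × g(n-1) - 15 × g(n-2), initial: g(0) = 0, g(1) = 2.
Characteristic equation: r² - 8r + 15 = 0, which factors as (r - 5)(r - 3) = 0, so r = 5, 3. General solution g(n) = A·5ⁿ + B·3ⁿ. From g(0) = 0: A + B = 0. From g(1) = 2: 5A + 3B = 2. Solving gives A = 1, B = -1.

g(n) = 5ⁿ - 3ⁿ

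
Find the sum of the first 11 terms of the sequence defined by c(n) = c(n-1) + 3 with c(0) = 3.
Computing the sequence terms: 3, 6, 9, 12, 15, 18, 21, 24, 27, 30, 33
Adding these values together:

198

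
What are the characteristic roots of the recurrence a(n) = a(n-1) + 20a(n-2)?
Substitute a(n) = rⁿ and divide through by rⁿ⁻²: r² - r - 20 = 0
Factor: (r + 4)(r - 5) = 0, so r = -4, 5.
General solution: a(n) = A·(-4)ⁿ + B·5ⁿ

Characteristic: r² - r - 20 = 0, Roots: r = -4, 5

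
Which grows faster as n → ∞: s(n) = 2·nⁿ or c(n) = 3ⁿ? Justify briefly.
Comparing growth rates:
Growth-rate hierarchy: log n ≺ any polynomial ≺ any exponential cⁿ (c>1) ≺ n! ≺ nⁿ.
super-exponential nⁿ dominates exponential base 3 asymptotically.

s(n) grows faster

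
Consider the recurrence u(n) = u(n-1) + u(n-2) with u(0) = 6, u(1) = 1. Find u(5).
Computing the sequence terms:
6, 1, 7, 8, 15, 23

23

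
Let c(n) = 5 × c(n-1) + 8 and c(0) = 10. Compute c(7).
Computing step by step:
c(0) = 10
c(1) = 5 × 10 + 8 = 58
c(2) = 5 × 58 + 8 = 298
c(3) = 5 × 298 + 8 = 1498
c(4) = 5 × 1498 + 8 = 7498
c(5) = 5 × 7498 + 8 = 37498
c(6) = 5 × 37498 + 8 = 187498
c(7) = 5 × 187498 + 8 = 937498

937498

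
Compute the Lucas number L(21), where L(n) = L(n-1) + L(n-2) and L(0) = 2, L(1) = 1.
Computing the sequence terms:
2, 1, 3, 4, 7, 11, 18, 29, 47, 76, 123, 199, 322, 521, 843, 1364, 2207, 3571, 5778, 9349, 15127, 24476

24476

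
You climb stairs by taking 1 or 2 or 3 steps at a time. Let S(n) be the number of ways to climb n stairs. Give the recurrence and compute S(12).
Condition on the size of the last step (1 to 3): before it there were n-1, …, n-3 stairs climbed, and these cases are disjoint, so S(n) = S(n-1) + S(n-2) + S(n-3) (order-3 linear recurrence).
Initial conditions by direct count (compositions of i into parts ≤ 3): S(1) = 1; S(2) = 2; S(3) = 4.
Iterating the recurrence: S(4) = 7, S(5) = 13, S(6) = 24, S(7) = 44, S(8) = 81, S(9) = 149, S(10) = 274, S(11) = 504, S(12) = 927.

S(n) = S(n-1) + S(n-2) + S(n-3), S(1) = 1, S(2) = 2, S(3) = 4; S(12) = 927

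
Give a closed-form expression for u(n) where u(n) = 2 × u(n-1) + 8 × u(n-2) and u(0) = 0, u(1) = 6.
Recurrence: u(n) = 2 × u(n-1) + 8 × u(n-2), initial: u(0) = 0, u(1) = 6.
Characteristic equation: r² - 2r - 8 = 0, which factors as (r - 4)(r + 2) = 0, so r = 4, -2. General solution u(n) = A·4ⁿ + B·(-2)ⁿ. From u(0) = 0: A + B = 0. From u(1) = 6: 4A - 2B = 6. Solving gives A = 1, B = -1.

u(n) = 4ⁿ - (-2)ⁿ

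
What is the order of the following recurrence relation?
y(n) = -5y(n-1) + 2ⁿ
The order is the largest lag k for which y(n-k) appears. Here the deepest term is y(n-1) (the 2ⁿ term is non-homogeneous and does not affect the order), so the order is 1.

Order 1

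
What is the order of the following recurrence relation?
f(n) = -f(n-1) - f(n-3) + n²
The order is the largest lag k for which f(n-k) appears. Here the deepest term is f(n-3) (the n² term is non-homogeneous and does not affect the order), so the order is 3.

Order 3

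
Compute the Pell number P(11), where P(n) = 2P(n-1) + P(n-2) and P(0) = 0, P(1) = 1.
Computing the sequence terms:
0, 1, 2, 5, 12, 29, 70, 169, 408, 985, 2378, 5741

5741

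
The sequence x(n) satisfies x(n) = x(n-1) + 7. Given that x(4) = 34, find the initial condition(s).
x(4) = x(0) + 4·7, so x(0) = 34 - 28 = 6.

x(0) = 6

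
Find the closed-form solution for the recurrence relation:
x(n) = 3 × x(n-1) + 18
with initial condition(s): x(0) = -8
Recurrence: x(n) = 3 × x(n-1) + 18, initial: x(0) = -8.
Try x(n) = A·3ⁿ + C. Substituting: A·3ⁿ + C = 3(A·3ⁿ⁻¹ + C) + 18 = A·3ⁿ + 3C + 18, so C = 3C + 18, giving C = -9. Then x(0) = A - 9 = -8 gives A = 1.

x(n) = 3ⁿ - 9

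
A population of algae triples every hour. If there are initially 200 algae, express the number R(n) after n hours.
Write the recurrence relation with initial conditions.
Each hour multiplies the count by 3, so the count after n hours depends only on the count after n-1 hours: R(n) = 3 × R(n-1). The starting count gives R(0) = 200.
Unrolling n times gives the closed form R(n) = 200 × 3ⁿ.

R(n) = 3 × R(n-1), R(0) = 200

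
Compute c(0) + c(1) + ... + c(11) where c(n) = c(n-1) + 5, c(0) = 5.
Computing the sequence terms: 5, 10, 15, 20, 25, 30, 35, 40, 45, 50, 55, 60
Adding these values together:

390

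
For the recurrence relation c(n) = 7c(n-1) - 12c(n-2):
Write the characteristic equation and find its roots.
Substitute c(n) = rⁿ and divide through by rⁿ⁻²: r² - 7r + 12 = 0
Factor: (r - 4)(r - 3) = 0, so r = 4, 3.
General solution: c(n) = A·4ⁿ + B·3ⁿ

Characteristic: r² - 7r + 12 = 0, Roots: r = 4, 3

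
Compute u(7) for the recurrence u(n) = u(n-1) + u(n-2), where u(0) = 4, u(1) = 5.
Computing the sequence terms:
4, 5, 9, 14, 23, 37, 60, 97

97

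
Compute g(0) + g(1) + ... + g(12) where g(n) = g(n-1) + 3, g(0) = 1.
Computing the sequence terms: 1, 4, 7, 10, 13, 16, 19, 22, 25, 28, 31, 34, 37
Adding these values together:

247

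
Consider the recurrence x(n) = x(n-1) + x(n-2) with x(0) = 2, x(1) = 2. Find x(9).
Computing the sequence terms:
2, 2, 4, 6, 10, 16, 26, 42, 68, 110

110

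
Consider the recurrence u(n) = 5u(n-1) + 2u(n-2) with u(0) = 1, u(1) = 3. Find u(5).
Computing the sequence terms:
1, 3, 17, 91, 489, 2627

2627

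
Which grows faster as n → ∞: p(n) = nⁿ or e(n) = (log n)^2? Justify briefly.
Comparing growth rates:
Growth-rate hierarchy: log n ≺ any polynomial ≺ any exponential cⁿ (c>1) ≺ n! ≺ nⁿ.
super-exponential nⁿ dominates polylogarithmic (log n)^2 asymptotically.

p(n) grows faster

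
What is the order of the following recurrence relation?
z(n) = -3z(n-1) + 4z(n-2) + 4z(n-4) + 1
The order is the largest lag k for which z(n-k) appears. Here the deepest term is z(n-4) (the 1 term is non-homogeneous and does not affect the order), so the order is 4.

Order 4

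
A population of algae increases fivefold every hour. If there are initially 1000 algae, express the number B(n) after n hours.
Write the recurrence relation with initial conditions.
Each hour multiplies the count by 5, so the count after n hours depends only on the count after n-1 hours: B(n) = 5 × B(n-1). The starting count gives B(0) = 1000.
Unrolling n times gives the closed form B(n) = 1000 × 5ⁿ.

B(n) = 5 × B(n-1), B(0) = 1000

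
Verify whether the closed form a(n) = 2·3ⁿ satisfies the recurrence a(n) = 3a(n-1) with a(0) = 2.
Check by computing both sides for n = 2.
From the recurrence with a(0) = 2:
  a(0) = 2, a(1) = 6, a(2) = 18
  so the recurrence gives a(2) = 18.
From the proposed closed form a(n) = 2·3ⁿ:
  a(2) = 18.
Both sides give 18 at n = 2, and the initial condition(s) match, so the closed form is consistent.

Yes, the closed form is correct.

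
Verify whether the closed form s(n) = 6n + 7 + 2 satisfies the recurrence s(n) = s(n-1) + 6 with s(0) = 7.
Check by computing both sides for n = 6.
From the recurrence with s(0) = 7:
  s(0) = 7, s(1) = 13, s(2) = 19, s(3) = 25, s(4) = 31, s(5) = 37, s(6) = 43
  so the recurrence gives s(6) = 43.
From the proposed closed form s(n) = 6n + 7 + 2:
  s(6) = 45.
The recurrence gives 43 but the closed form gives 45, so the closed form does not satisfy the recurrence.

No, the closed form is incorrect.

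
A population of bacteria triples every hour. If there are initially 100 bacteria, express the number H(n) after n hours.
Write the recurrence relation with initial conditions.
Each hour multiplies the count by 3, so the count after n hours depends only on the count after n-1 hours: H(n) = 3 × H(n-1). The starting count gives H(0) = 100.
Unrolling n times gives the closed form H(n) = 100 × 3ⁿ.

H(n) = 3 × H(n-1), H(0) = 100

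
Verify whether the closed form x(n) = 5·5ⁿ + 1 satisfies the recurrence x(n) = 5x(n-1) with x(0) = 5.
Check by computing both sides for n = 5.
From the recurrence with x(0) = 5:
  x(0) = 5, x(1) = 25, x(2) = 125, x(3) = 625, x(4) = 3125, x(5) = 15625
  so the recurrence gives x(5) = 15625.
From the proposed closed form x(n) = 5·5ⁿ + 1:
  x(5) = 15626.
The recurrence gives 15625 but the closed form gives 15626, so the closed form does not satisfy the recurrence.

No, the closed form is incorrect.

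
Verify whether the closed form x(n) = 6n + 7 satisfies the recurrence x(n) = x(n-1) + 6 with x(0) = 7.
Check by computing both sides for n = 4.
From the recurrence with x(0) = 7:
  x(0) = 7, x(1) = 13, x(2) = 19, x(3) = 25, x(4) = 31
  so the recurrence gives x(4) = 31.
From the proposed closed form x(n) = 6n + 7:
  x(4) = 31.
Both sides give 31 at n = 4, and the initial condition(s) match, so the closed form is consistent.

Yes, the closed form is correct.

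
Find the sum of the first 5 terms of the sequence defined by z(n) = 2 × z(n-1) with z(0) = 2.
Computing the sequence terms: 2, 4, 8, 16, 32
Adding these values together:

62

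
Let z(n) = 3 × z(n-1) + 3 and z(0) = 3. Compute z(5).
Computing step by step:
z(0) = 3
z(1) = 3 × 3 + 3 = 12
z(2) = 3 × 12 + 3 = 39
z(3) = 3 × 39 + 3 = 120
z(4) = 3 × 120 + 3 = 363
z(5) = 3 × 363 + 3 = 1092

1092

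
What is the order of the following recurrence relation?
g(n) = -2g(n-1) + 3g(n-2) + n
The order is the largest lag k for which g(n-k) appears. Here the deepest term is g(n-2) (the n term is non-homogeneous and does not affect the order), so the order is 2.

Order 2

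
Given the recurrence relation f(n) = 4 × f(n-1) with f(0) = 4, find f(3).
Computing step by step:
f(0) = 4
f(1) = 4 × 4 = 16
f(2) = 4 × 16 = 64
f(3) = 4 × 64 = 256

256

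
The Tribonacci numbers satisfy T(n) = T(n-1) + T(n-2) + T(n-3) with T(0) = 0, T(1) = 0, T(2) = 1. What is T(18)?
Computing the sequence terms:
0, 0, 1, 1, 2, 4, 7, 13, 24, 44, 81, 149, 274, 504, 927, 1705, 3136, 5768, 10609

10609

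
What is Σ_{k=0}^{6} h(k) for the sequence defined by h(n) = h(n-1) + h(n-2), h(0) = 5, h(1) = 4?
Computing the sequence terms: 5, 4, 9, 13, 22, 35, 57
Adding these values together:

145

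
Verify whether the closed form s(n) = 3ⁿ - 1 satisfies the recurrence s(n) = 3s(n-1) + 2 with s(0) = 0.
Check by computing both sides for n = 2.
From the recurrence with s(0) = 0:
  s(0) = 0, s(1) = 2, s(2) = 8
  so the recurrence gives s(2) = 8.
From the proposed closed form s(n) = 3ⁿ - 1:
  s(2) = 8.
Both sides give 8 at n = 2, and the initial condition(s) match, so the closed form is consistent.

Yes, the closed form is correct.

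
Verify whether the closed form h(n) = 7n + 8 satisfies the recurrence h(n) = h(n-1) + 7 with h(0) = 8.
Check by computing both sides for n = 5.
From the recurrence with h(0) = 8:
  h(0) = 8, h(1) = 15, h(2) = 22, h(3) = 29, h(4) = 36, h(5) = 43
  so the recurrence gives h(5) = 43.
From the proposed closed form h(n) = 7n + 8:
  h(5) = 43.
Both sides give 43 at n = 5, and the initial condition(s) match, so the closed form is consistent.

Yes, the closed form is correct.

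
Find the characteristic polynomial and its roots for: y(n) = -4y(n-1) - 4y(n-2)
Substitute y(n) = rⁿ and divide through by rⁿ⁻²: r² + 4r + 4 = 0
Factor: (r + 2)² = 0, so r = -2 (double root).
General solution: y(n) = (A + Bn)·(-2)ⁿ

Characteristic: r² + 4r + 4 = 0, Roots: r = -2 (double root)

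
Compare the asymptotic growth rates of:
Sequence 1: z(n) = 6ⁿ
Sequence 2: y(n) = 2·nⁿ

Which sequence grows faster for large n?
Comparing growth rates:
Growth-rate hierarchy: log n ≺ any polynomial ≺ any exponential cⁿ (c>1) ≺ n! ≺ nⁿ.
super-exponential nⁿ dominates exponential base 6 asymptotically.

y(n) grows faster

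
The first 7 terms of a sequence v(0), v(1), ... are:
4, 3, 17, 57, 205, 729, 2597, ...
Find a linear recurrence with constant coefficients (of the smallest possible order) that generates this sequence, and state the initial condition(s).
Look for the lowest-order linear relation among consecutive terms.
Observation: v(n) - 3·v(n-1) - (2)·v(n-2) = 0 holds for the shown terms, and no order-1 relation v(n) = α·v(n-1) + β fits.
Check at n=3: 3·17 + (2)·3 = 57. ✓

v(n) = 3v(n-1) + 2v(n-2), v(0) = 4, v(1) = 3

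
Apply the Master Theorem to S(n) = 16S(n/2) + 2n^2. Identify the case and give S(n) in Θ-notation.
Master Theorem template: S(n) = a·S(n/b) + f(n).
Here: a=16, b=2, f(n)=2n^2
Compute log_b(a) = log_2(16) = 4.
f(n) = 2n^2 = O(n^(4-ε)) with ε = 2. Case 1: S(n) = Θ(n^log_b(a)) = Θ(n^4).

Case 1: S(n) = Θ(n^4)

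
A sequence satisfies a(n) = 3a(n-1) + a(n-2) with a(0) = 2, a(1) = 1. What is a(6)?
Computing the sequence terms:
2, 1, 5, 16, 53, 175, 578

578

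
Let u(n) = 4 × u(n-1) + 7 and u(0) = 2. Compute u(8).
Computing step by step:
u(0) = 2
u(1) = 4 × 2 + 7 = 15
u(2) = 4 × 15 + 7 = 67
u(3) = 4 × 67 + 7 = 275
u(4) = 4 × 275 + 7 = 1107
u(5) = 4 × 1107 + 7 = 4435
u(6) = 4 × 4435 + 7 = 17747
u(7) = 4 × 17747 + 7 = 70995
u(8) = 4 × 70995 + 7 = 283987

283987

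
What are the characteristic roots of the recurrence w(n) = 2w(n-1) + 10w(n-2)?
Substitute w(n) = rⁿ and divide through by rⁿ⁻²: r² - 2r - 10 = 0
Discriminant: 2² + 4·10 = 44, not a perfect square, so by the quadratic formula r = (2 ± √44)/2.
General solution: w(n) = A·r₁ⁿ + B·r₂ⁿ where r₁,r₂ = (2 ± √44)/2

Characteristic: r² - 2r - 10 = 0, Roots: r = (2 ± √44)/2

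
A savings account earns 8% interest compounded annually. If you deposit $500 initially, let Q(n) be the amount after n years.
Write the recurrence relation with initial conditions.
Each year the balance grows by 8%, i.e. is multiplied by 1 + 8/100 = 1.08, so Q(n) = 1.08 × Q(n-1). The initial deposit gives Q(0) = 500.
Unrolling gives the closed form Q(n) = 500 × (1.08)ⁿ.

Q(n) = 1.08 × Q(n-1), Q(0) = 500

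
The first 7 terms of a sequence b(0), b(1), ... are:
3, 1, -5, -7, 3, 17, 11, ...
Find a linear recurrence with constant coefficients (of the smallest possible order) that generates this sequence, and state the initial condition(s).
Look for the lowest-order linear relation among consecutive terms.
Observation: b(n) - 1·b(n-1) - (-2)·b(n-2) = 0 holds for the shown terms, and no order-1 relation b(n) = α·b(n-1) + β fits.
Check at n=3: 1·-5 + (-2)·1 = -7. ✓

b(n) = b(n-1) - 2b(n-2), b(0) = 3, b(1) = 1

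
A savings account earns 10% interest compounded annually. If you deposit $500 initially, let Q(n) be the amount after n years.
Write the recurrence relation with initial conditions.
Each year the balance grows by 10%, i.e. is multiplied by 1 + 10/100 = 1.1, so Q(n) = 1.1 × Q(n-1). The initial deposit gives Q(0) = 500.
Unrolling gives the closed form Q(n) = 500 × (1.1)ⁿ.

Q(n) = 1.1 × Q(n-1), Q(0) = 500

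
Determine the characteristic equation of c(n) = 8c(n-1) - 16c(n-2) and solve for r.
Substitute c(n) = rⁿ and divide through by rⁿ⁻²: r² - 8r + 16 = 0
Factor: (r - 4)² = 0, so r = 4 (double root).
General solution: c(n) = (A + Bn)·4ⁿ

Characteristic: r² - 8r + 16 = 0, Roots: r = 4 (double root)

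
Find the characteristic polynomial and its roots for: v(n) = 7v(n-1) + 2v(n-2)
Substitute v(n) = rⁿ and divide through by rⁿ⁻²: r² - 7r - 2 = 0
Discriminant: 7² + 4·2 = 57, not a perfect square, so by the quadratic formula r = (7 ± √57)/2.
General solution: v(n) = A·r₁ⁿ + B·r₂ⁿ where r₁,r₂ = (7 ± √57)/2

Characteristic: r² - 7r - 2 = 0, Roots: r = (7 ± √57)/2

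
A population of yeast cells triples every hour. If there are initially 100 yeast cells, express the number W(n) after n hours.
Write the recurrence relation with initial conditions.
Each hour multiplies the count by 3, so the count after n hours depends only on the count after n-1 hours: W(n) = 3 × W(n-1). The starting count gives W(0) = 100.
Unrolling n times gives the closed form W(n) = 100 × 3ⁿ.

W(n) = 3 × W(n-1), W(0) = 100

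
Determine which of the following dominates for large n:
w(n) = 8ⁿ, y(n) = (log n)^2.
Comparing growth rates:
Growth-rate hierarchy: log n ≺ any polynomial ≺ any exponential cⁿ (c>1) ≺ n! ≺ nⁿ.
exponential base 8 dominates polylogarithmic (log n)^2 asymptotically.

w(n) grows faster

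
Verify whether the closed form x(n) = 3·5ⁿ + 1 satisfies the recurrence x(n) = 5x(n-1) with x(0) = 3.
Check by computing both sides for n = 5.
From the recurrence with x(0) = 3:
  x(0) = 3, x(1) = 15, x(2) = 75, x(3) = 375, x(4) = 1875, x(5) = 9375
  so the recurrence gives x(5) = 9375.
From the proposed closed form x(n) = 3·5ⁿ + 1:
  x(5) = 9376.
The recurrence gives 9375 but the closed form gives 9376, so the closed form does not satisfy the recurrence.

No, the closed form is incorrect.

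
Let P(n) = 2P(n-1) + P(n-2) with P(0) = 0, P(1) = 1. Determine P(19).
Computing the sequence terms:
0, 1, 2, 5, 12, 29, 70, 169, 408, 985, 2378, 5741, 13860, 33461, 80782, 195025, 470832, 1136689, 2744210, 6625109

6625109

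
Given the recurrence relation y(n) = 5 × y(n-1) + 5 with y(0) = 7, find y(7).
Computing step by step:
y(0) = 7
y(1) = 5 × 7 + 5 = 40
y(2) = 5 × 40 + 5 = 205
y(3) = 5 × 205 + 5 = 1030
y(4) = 5 × 1030 + 5 = 5155
y(5) = 5 × 5155 + 5 = 25780
y(6) = 5 × 25780 + 5 = 128905
y(7) = 5 × 128905 + 5 = 644530

644530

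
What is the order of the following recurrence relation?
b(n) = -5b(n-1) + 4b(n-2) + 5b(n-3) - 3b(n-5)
The order is the largest lag k for which b(n-k) appears. Here the deepest term is b(n-5), so the order is 5.

Order 5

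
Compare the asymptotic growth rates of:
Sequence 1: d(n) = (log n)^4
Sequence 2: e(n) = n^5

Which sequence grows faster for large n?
Comparing growth rates:
Growth-rate hierarchy: log n ≺ any polynomial ≺ any exponential cⁿ (c>1) ≺ n! ≺ nⁿ.
polynomial degree 5 dominates polylogarithmic (log n)^4 asymptotically.

e(n) grows faster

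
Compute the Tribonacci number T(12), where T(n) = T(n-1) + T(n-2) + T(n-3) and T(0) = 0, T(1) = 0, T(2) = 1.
Computing the sequence terms:
0, 0, 1, 1, 2, 4, 7, 13, 24, 44, 81, 149, 274

274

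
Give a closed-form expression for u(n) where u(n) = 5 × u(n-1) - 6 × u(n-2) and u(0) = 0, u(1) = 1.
Recurrence: u(n) = 5 × u(n-1) - 6 × u(n-2), initial: u(0) = 0, u(1) = 1.
Characteristic equation: r² - 5r + 6 = 0, which factors as (r - 3)(r - 2) = 0, so r = 3, 2. General solution u(n) = A·3ⁿ + B·2ⁿ. From u(0) = 0: A + B = 0. From u(1) = 1: 3A + 2B = 1. Solving gives A = 1, B = -1.

u(n) = 3ⁿ - 2ⁿ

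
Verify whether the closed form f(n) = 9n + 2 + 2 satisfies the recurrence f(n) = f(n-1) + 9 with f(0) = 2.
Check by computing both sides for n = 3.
From the recurrence with f(0) = 2:
  f(0) = 2, f(1) = 11, f(2) = 20, f(3) = 29
  so the recurrence gives f(3) = 29.
From the proposed closed form f(n) = 9n + 2 + 2:
  f(3) = 31.
The recurrence gives 29 but the closed form gives 31, so the closed form does not satisfy the recurrence.

No, the closed form is incorrect.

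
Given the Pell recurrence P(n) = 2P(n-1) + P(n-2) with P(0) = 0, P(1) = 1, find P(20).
Computing the sequence terms:
0, 1, 2, 5, 12, 29, 70, 169, 408, 985, 2378, 5741, 13860, 33461, 80782, 195025, 470832, 1136689, 2744210, 6625109, 15994428

15994428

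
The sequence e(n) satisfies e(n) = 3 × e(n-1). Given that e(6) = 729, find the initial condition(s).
In general e(n) = 3ⁿ · e(0). At n = 6: e(0) = e(6) / 3^6 = 729 / 729 = 1.

e(0) = 1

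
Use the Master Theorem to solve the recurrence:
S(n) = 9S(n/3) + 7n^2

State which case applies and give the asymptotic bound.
Master Theorem template: S(n) = a·S(n/b) + f(n).
Here: a=9, b=3, f(n)=7n^2
Compute log_b(a) = log_3(9) = 2.
f(n) = 7n^2 = Θ(n^2). Case 2: S(n) = Θ(n^2 log n).

Case 2: S(n) = Θ(n^2 log n)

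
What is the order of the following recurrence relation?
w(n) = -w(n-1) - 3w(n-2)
The order is the largest lag k for which w(n-k) appears. Here the deepest term is w(n-2), so the order is 2.

Order 2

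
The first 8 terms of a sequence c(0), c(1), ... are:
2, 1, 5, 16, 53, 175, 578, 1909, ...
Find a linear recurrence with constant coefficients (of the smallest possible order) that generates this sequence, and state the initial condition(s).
Look for the lowest-order linear relation among consecutive terms.
Observation: c(n) - 3·c(n-1) - (1)·c(n-2) = 0 holds for the shown terms, and no order-1 relation c(n) = α·c(n-1) + β fits.
Check at n=3: 3·5 + (1)·1 = 16. ✓

c(n) = 3c(n-1) + c(n-2), c(0) = 2, c(1) = 1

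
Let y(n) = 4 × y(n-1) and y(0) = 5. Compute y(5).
Computing step by step:
y(0) = 5
y(1) = 4 × 5 = 20
y(2) = 4 × 20 = 80
y(3) = 4 × 80 = 320
y(4) = 4 × 320 = 1280
y(5) = 4 × 1280 = 5120

5120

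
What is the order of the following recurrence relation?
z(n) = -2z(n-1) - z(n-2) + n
The order is the largest lag k for which z(n-k) appears. Here the deepest term is z(n-2) (the n term is non-homogeneous and does not affect the order), so the order is 2.

Order 2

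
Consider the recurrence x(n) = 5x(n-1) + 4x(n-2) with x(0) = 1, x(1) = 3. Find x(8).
Computing the sequence terms:
1, 3, 19, 107, 611, 3483, 19859, 113227, 645571

645571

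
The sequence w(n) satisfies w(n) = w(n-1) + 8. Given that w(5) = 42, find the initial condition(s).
w(5) = w(0) + 5·8, so w(0) = 42 - 40 = 2.

w(0) = 2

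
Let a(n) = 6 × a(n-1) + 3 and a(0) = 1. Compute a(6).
Computing step by step:
a(0) = 1
a(1) = 6 × 1 + 3 = 9
a(2) = 6 × 9 + 3 = 57
a(3) = 6 × 57 + 3 = 345
a(4) = 6 × 345 + 3 = 2073
a(5) = 6 × 2073 + 3 = 12441
a(6) = 6 × 12441 + 3 = 74649

74649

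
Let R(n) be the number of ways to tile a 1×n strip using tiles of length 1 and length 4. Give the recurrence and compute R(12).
Condition on the last tile: it has length 1 (leaving a 1×(n-1) strip) or length 4 (leaving a 1×(n-4) strip), so R(n) = R(n-1) + R(n-4) (order-4 linear recurrence).
For 0 ≤ i < 4 only unit tiles fit, so R(i) = 1.
Iterating the recurrence: R(4) = 2, R(5) = 3, R(6) = 4, R(7) = 5, R(8) = 7, R(9) = 10, R(10) = 14, R(11) = 19, R(12) = 26.

R(n) = R(n-1) + R(n-4), with R(i) = 1 for 0 ≤ i < 4; R(12) = 26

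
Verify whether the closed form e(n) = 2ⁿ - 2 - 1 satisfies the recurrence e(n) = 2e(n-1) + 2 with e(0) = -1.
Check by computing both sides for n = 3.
From the recurrence with e(0) = -1:
  e(0) = -1, e(1) = 0, e(2) = 2, e(3) = 6
  so the recurrence gives e(3) = 6.
From the proposed closed form e(n) = 2ⁿ - 2 - 1:
  e(3) = 5.
The recurrence gives 6 but the closed form gives 5, so the closed form does not satisfy the recurrence.

No, the closed form is incorrect.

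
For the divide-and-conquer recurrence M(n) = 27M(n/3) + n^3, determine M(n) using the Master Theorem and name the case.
Master Theorem template: M(n) = a·M(n/b) + f(n).
Here: a=27, b=3, f(n)=n^3
Compute log_b(a) = log_3(27) = 3.
f(n) = n^3 = Θ(n^3). Case 2: M(n) = Θ(n^3 log n).

Case 2: M(n) = Θ(n^3 log n)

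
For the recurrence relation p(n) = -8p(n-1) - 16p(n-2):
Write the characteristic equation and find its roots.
Substitute p(n) = rⁿ and divide through by rⁿ⁻²: r² + 8r + 16 = 0
Factor: (r + 4)² = 0, so r = -4 (double root).
General solution: p(n) = (A + Bn)·(-4)ⁿ

Characteristic: r² + 8r + 16 = 0, Roots: r = -4 (double root)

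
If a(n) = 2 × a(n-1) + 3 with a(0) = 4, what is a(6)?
Computing step by step:
a(0) = 4
a(1) = 2 × 4 + 3 = 11
a(2) = 2 × 11 + 3 = 25
a(3) = 2 × 25 + 3 = 53
a(4) = 2 × 53 + 3 = 109
a(5) = 2 × 109 + 3 = 221
a(6) = 2 × 221 + 3 = 445

445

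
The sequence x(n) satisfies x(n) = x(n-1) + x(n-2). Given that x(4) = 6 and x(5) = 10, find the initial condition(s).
Work backwards using x(k) = x(k+2) - x(k+1):
x(3) = x(5) - x(4) = 10 - 6 = 4
x(2) = x(4) - x(3) = 6 - 4 = 2
x(1) = x(3) - x(2) = 4 - 2 = 2
x(0) = x(2) - x(1) = 2 - 2 = 0

x(0) = 0, x(1) = 2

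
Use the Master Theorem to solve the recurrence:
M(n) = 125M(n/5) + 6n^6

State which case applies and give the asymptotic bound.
Master Theorem template: M(n) = a·M(n/b) + f(n).
Here: a=125, b=5, f(n)=6n^6
Compute log_b(a) = log_5(125) = 3.
f(n) = 6n^6 = Ω(n^(3+ε)) with ε = 3, and the regularity condition holds (a·f(n/b) = (a/b^6)·f(n) with a/b^6 = 5^-3 < 1). Case 3: M(n) = Θ(f(n)) = Θ(n^6).

Case 3: M(n) = Θ(n^6)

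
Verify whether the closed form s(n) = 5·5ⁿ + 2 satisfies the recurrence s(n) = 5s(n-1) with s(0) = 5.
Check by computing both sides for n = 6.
From the recurrence with s(0) = 5:
  s(0) = 5, s(1) = 25, s(2) = 125, s(3) = 625, s(4) = 3125, s(5) = 15625, s(6) = 78125
  so the recurrence gives s(6) = 78125.
From the proposed closed form s(n) = 5·5ⁿ + 2:
  s(6) = 78127.
The recurrence gives 78125 but the closed form gives 78127, so the closed form does not satisfy the recurrence.

No, the closed form is incorrect.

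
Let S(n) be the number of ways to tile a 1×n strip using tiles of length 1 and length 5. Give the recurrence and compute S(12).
Condition on the last tile: it has length 1 (leaving a 1×(n-1) strip) or length 5 (leaving a 1×(n-5) strip), so S(n) = S(n-1) + S(n-5) (order-5 linear recurrence).
For 0 ≤ i < 5 only unit tiles fit, so S(i) = 1.
Iterating the recurrence: S(5) = 2, S(6) = 3, S(7) = 4, S(8) = 5, S(9) = 6, S(10) = 8, S(11) = 11, S(12) = 15.

S(n) = S(n-1) + S(n-5), with S(i) = 1 for 0 ≤ i < 5; S(12) = 15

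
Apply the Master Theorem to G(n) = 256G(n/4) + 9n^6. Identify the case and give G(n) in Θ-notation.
Master Theorem template: G(n) = a·G(n/b) + f(n).
Here: a=256, b=4, f(n)=9n^6
Compute log_b(a) = log_4(256) = 4.
f(n) = 9n^6 = Ω(n^(4+ε)) with ε = 2, and the regularity condition holds (a·f(n/b) = (a/b^6)·f(n) with a/b^6 = 4^-2 < 1). Case 3: G(n) = Θ(f(n)) = Θ(n^6).

Case 3: G(n) = Θ(n^6)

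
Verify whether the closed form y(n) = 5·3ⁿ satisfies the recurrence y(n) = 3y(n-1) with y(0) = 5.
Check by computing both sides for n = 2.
From the recurrence with y(0) = 5:
  y(0) = 5, y(1) = 15, y(2) = 45
  so the recurrence gives y(2) = 45.
From the proposed closed form y(n) = 5·3ⁿ:
  y(2) = 45.
Both sides give 45 at n = 2, and the initial condition(s) match, so the closed form is consistent.

Yes, the closed form is correct.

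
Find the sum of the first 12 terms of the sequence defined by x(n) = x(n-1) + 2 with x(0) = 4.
Computing the sequence terms: 4, 6, 8, 10, 12, 14, 16, 18, 20, 22, 24, 26
Adding these values together:

180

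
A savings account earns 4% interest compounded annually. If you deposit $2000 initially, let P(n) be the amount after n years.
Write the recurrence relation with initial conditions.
Each year the balance grows by 4%, i.e. is multiplied by 1 + 4/100 = 1.04, so P(n) = 1.04 × P(n-1). The initial deposit gives P(0) = 2000.
Unrolling gives the closed form P(n) = 2000 × (1.04)ⁿ.

P(n) = 1.04 × P(n-1), P(0) = 2000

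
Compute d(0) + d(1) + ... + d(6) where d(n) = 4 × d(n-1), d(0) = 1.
Computing the sequence terms: 1, 4, 16, 64, 256, 1024, 4096
Adding these values together:

5461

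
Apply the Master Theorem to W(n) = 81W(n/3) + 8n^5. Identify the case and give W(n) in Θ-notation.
Master Theorem template: W(n) = a·W(n/b) + f(n).
Here: a=81, b=3, f(n)=8n^5
Compute log_b(a) = log_3(81) = 4.
f(n) = 8n^5 = Ω(n^(4+ε)) with ε = 1, and the regularity condition holds (a·f(n/b) = (a/b^5)·f(n) with a/b^5 = 3^-1 < 1). Case 3: W(n) = Θ(f(n)) = Θ(n^5).

Case 3: W(n) = Θ(n^5)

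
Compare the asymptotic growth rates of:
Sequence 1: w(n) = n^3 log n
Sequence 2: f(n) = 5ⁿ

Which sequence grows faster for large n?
Comparing growth rates:
Growth-rate hierarchy: log n ≺ any polynomial ≺ any exponential cⁿ (c>1) ≺ n! ≺ nⁿ.
exponential base 5 dominates polynomial degree 3 (with log factor) asymptotically.

f(n) grows faster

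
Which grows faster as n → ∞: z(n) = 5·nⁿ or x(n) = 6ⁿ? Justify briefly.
Comparing growth rates:
Growth-rate hierarchy: log n ≺ any polynomial ≺ any exponential cⁿ (c>1) ≺ n! ≺ nⁿ.
super-exponential nⁿ dominates exponential base 6 asymptotically.

z(n) grows faster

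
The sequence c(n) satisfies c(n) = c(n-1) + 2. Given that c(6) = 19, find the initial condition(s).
c(6) = c(0) + 6·2, so c(0) = 19 - 12 = 7.

c(0) = 7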